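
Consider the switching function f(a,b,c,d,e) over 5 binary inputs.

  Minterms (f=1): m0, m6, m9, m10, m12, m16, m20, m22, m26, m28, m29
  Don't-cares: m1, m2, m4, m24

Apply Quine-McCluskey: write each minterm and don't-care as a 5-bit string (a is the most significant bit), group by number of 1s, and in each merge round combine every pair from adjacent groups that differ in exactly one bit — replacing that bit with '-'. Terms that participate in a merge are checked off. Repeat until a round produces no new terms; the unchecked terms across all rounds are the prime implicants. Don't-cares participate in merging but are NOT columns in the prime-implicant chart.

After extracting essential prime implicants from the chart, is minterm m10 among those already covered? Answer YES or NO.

Round 0: 00000✓ 00001✓ 00010✓ 00100✓ 00110✓ 01001✓ 01010✓ 01100✓ 10000✓ 10100✓ 10110✓ 11000✓ 11010✓ 11100✓ 11101✓
Round 1: -0000✓ -0100✓ -0110✓ -1010 -1100✓ 0-001 0-010 0-100✓ 00-00✓ 00-10✓ 000-0✓ 0000- 001-0✓ 1-000✓ 1-100✓ 10-00✓ 101-0✓ 11-00✓ 110-0 1110-
Round 2: --100 -0-00 -01-0 00--0 1--00
PIs = {--100, -0-00, -01-0, -1010, 0-001, 0-010, 00--0, 0000-, 1--00, 110-0, 1110-}
Coverage chart:
  m0: -0-00,00--0,0000-
  m6: -01-0,00--0
  m9: 0-001 ←essential
  m10: -1010,0-010
  m12: --100 ←essential
  m16: -0-00,1--00
  m20: --100,-0-00,-01-0,1--00
  m22: -01-0 ←essential
  m26: -1010,110-0
  m28: --100,1--00,1110-
  m29: 1110- ←essential
Essential: --100, -01-0, 0-001, 1110-

NO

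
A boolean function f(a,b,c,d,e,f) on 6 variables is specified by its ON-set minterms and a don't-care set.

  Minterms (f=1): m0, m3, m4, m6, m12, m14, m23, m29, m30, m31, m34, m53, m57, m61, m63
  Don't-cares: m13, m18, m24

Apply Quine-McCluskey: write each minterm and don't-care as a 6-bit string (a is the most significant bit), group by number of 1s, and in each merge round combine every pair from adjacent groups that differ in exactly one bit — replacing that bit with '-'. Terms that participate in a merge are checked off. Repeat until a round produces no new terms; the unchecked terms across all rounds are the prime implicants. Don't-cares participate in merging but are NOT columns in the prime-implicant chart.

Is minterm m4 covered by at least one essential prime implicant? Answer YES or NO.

[col 0] 000000*, 000011, 000100*, 000110*, 001100*, 001101*, 001110*, 010010, 010111*, 011000, 011101*, 011110*, 011111*, 100010, 110101*, 111001*, 111101*, 111111*
[col 1] -11101*, -11111*, 0-1101, 0-1110, 00-100*, 00-110*, 000-00, 0001-0*, 0011-0*, 00110-, 01-111, 0111-1*, 01111-, 11-101, 111-01, 1111-1*
[col 2] -111-1, 00-1-0
Prime implicants: -111-1, 0-1101, 0-1110, 00-1-0, 000-00, 000011, 00110-, 01-111, 010010, 011000, 01111-, 100010, 11-101, 111-01
PI chart (minterm → PIs covering it):
  0 | 000-00  (sole → essential)
  3 | 000011  (sole → essential)
  4 | 00-1-0,000-00
  6 | 00-1-0  (sole → essential)
  12 | 00-1-0,00110-
  14 | 0-1110,00-1-0
  23 | 01-111  (sole → essential)
  29 | -111-1,0-1101
  30 | 0-1110,01111-
  31 | -111-1,01-111,01111-
  34 | 100010  (sole → essential)
  53 | 11-101  (sole → essential)
  57 | 111-01  (sole → essential)
  61 | -111-1,11-101,111-01
  63 | -111-1  (sole → essential)
Essential prime implicants: -111-1, 00-1-0, 000-00, 000011, 01-111, 100010, 11-101, 111-01

YES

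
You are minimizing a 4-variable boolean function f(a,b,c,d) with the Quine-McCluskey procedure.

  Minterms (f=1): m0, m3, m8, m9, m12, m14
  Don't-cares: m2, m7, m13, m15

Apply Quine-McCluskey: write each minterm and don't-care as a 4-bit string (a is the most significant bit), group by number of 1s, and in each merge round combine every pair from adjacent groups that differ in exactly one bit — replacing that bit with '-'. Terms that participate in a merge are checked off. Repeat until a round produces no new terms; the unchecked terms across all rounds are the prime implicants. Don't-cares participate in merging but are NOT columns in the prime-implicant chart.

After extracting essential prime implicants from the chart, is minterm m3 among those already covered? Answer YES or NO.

Round 0: 0000✓ 0010✓ 0011✓ 0111✓ 1000✓ 1001✓ 1100✓ 1101✓ 1110✓ 1111✓
Round 1: -000 -111 0-11 00-0 001- 1-00✓ 1-01✓ 100-✓ 11-0✓ 11-1✓ 110-✓ 111-✓
Round 2: 1-0- 11--
PIs = {-000, -111, 0-11, 00-0, 001-, 1-0-, 11--}
Coverage chart:
  m0: -000,00-0
  m3: 0-11,001-
  m8: -000,1-0-
  m9: 1-0- ←essential
  m12: 1-0-,11--
  m14: 11-- ←essential
Essential: 1-0-, 11--

NO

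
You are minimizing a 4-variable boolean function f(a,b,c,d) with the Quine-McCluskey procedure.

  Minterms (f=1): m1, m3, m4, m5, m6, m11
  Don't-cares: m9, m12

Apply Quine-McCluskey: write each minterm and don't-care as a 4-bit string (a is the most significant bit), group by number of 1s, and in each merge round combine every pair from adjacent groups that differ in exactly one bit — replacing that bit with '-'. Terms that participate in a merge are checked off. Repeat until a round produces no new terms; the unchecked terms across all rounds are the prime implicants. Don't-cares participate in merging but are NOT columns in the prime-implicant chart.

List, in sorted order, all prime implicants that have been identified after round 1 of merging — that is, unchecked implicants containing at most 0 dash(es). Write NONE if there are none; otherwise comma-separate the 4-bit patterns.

NONE

Round 0: 0001✓ 0011✓ 0100✓ 0101✓ 0110✓ 1001✓ 1011✓ 1100✓
Round 1: -001✓ -011✓ -100 0-01 00-1✓ 01-0 010- 10-1✓
Round 2: -0-1
PIs = {-0-1, -100, 0-01, 01-0, 010-}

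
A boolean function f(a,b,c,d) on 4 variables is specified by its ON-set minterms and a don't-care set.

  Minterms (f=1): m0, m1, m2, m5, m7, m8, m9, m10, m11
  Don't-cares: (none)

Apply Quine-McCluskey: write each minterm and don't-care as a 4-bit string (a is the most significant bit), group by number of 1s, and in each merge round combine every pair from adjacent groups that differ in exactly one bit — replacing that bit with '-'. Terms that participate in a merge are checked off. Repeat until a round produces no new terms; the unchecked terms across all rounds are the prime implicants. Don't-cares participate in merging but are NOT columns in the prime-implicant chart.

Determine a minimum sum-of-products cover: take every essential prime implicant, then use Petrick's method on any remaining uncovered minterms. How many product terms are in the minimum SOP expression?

Round 0: 0000✓ 0001✓ 0010✓ 0101✓ 0111✓ 1000✓ 1001✓ 1010✓ 1011✓
Round 1: -000✓ -001✓ -010✓ 0-01 00-0✓ 000-✓ 01-1 10-0✓ 10-1✓ 100-✓ 101-✓
Round 2: -0-0 -00- 10--
PIs = {-0-0, -00-, 0-01, 01-1, 10--}
Coverage chart:
  m0: -0-0,-00-
  m1: -00-,0-01
  m2: -0-0 ←essential
  m5: 0-01,01-1
  m7: 01-1 ←essential
  m8: -0-0,-00-,10--
  m9: -00-,10--
  m10: -0-0,10--
  m11: 10-- ←essential
Essential: -0-0, 01-1, 10--
Petrick residual → -00-
Min cover (4 terms): b'd' + b'c' + a'bd + ab'

4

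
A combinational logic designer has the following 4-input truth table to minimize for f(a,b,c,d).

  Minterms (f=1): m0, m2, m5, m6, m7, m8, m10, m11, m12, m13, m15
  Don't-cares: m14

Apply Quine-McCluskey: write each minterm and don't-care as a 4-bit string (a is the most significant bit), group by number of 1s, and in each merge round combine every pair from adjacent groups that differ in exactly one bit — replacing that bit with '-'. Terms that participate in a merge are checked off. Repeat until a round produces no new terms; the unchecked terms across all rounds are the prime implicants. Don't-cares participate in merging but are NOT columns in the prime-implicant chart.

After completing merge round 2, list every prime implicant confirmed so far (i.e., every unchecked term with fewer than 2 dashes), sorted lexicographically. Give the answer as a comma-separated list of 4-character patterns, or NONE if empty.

[col 0] 0000*, 0010*, 0101*, 0110*, 0111*, 1000*, 1010*, 1011*, 1100*, 1101*, 1110*, 1111*
[col 1] -000*, -010*, -101*, -110*, -111*, 0-10*, 00-0*, 01-1*, 011-*, 1-00*, 1-10*, 1-11*, 10-0*, 101-*, 11-0*, 11-1*, 110-*, 111-*
[col 2] --10, -0-0, -1-1, -11-, 1--0, 1-1-, 11--
Prime implicants: --10, -0-0, -1-1, -11-, 1--0, 1-1-, 11--

NONE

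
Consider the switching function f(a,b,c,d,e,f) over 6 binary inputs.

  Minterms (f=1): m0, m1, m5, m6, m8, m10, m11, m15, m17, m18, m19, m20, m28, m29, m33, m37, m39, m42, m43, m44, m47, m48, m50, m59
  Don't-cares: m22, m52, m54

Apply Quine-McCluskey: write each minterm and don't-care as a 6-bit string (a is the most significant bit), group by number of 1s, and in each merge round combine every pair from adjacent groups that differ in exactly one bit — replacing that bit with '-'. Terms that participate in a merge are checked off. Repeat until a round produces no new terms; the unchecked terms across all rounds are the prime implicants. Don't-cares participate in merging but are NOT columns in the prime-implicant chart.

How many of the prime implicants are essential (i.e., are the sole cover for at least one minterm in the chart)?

8

Round 0: 000000✓ 000001✓ 000101✓ 000110✓ 001000✓ 001010✓ 001011✓ 001111✓ 010001✓ 010010✓ 010011✓ 010100✓ 010110✓ 011100✓ 011101✓ 100001✓ 100101✓ 100111✓ 101010✓ 101011✓ 101100 101111✓ 110000✓ 110010✓ 110100✓ 110110✓ 111011✓
Round 1: -00001✓ -00101✓ -01010✓ -01011✓ -01111✓ -10010✓ -10100✓ -10110✓ 0-0001 0-0110 00-000 000-01✓ 00000- 001-11✓ 0010-0 00101-✓ 01-100 010-10✓ 0100-1 01001- 0101-0✓ 01110- 1-1011 10-111 100-01✓ 1001-1 101-11✓ 10101-✓ 110-00✓ 110-10✓ 1100-0✓ 1101-0✓
Round 2: -00-01 -01-11 -0101- -10-10 -101-0 110--0
PIs = {-00-01, -01-11, -0101-, -10-10, -101-0, 0-0001, 0-0110, 00-000, 00000-, 0010-0, 01-100, 0100-1, 01001-, 01110-, 1-1011, 10-111, 1001-1, 101100, 110--0}
Coverage chart:
  m0: 00-000,00000-
  m1: -00-01,0-0001,00000-
  m5: -00-01 ←essential
  m6: 0-0110 ←essential
  m8: 00-000,0010-0
  m10: -0101-,0010-0
  m11: -01-11,-0101-
  m15: -01-11 ←essential
  m17: 0-0001,0100-1
  m18: -10-10,01001-
  m19: 0100-1,01001-
  m20: -101-0,01-100
  m28: 01-100,01110-
  m29: 01110- ←essential
  m33: -00-01 ←essential
  m37: -00-01,1001-1
  m39: 10-111,1001-1
  m42: -0101- ←essential
  m43: -01-11,-0101-,1-1011
  m44: 101100 ←essential
  m47: -01-11,10-111
  m48: 110--0 ←essential
  m50: -10-10,110--0
  m59: 1-1011 ←essential
Essential: -00-01, -01-11, -0101-, 0-0110, 01110-, 1-1011, 101100, 110--0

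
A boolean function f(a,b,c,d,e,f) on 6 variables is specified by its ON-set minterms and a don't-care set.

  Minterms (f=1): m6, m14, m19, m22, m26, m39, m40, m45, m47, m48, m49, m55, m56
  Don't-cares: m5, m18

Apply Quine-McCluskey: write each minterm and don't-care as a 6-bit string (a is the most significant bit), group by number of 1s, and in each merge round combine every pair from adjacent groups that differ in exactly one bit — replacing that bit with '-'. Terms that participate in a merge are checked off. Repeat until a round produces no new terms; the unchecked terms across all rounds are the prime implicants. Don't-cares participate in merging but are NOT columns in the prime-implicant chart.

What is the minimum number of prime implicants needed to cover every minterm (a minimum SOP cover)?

8

Round 0: 000101 000110✓ 001110✓ 010010✓ 010011✓ 010110✓ 011010✓ 100111✓ 101000✓ 101101✓ 101111✓ 110000✓ 110001✓ 110111✓ 111000✓
Round 1: 0-0110 00-110 01-010 010-10 01001- 1-0111 1-1000 10-111 1011-1 11-000 11000-
PIs = {0-0110, 00-110, 000101, 01-010, 010-10, 01001-, 1-0111, 1-1000, 10-111, 1011-1, 11-000, 11000-}
Coverage chart:
  m6: 0-0110,00-110
  m14: 00-110 ←essential
  m19: 01001- ←essential
  m22: 0-0110,010-10
  m26: 01-010 ←essential
  m39: 1-0111,10-111
  m40: 1-1000 ←essential
  m45: 1011-1 ←essential
  m47: 10-111,1011-1
  m48: 11-000,11000-
  m49: 11000- ←essential
  m55: 1-0111 ←essential
  m56: 1-1000,11-000
Essential: 00-110, 01-010, 01001-, 1-0111, 1-1000, 1011-1, 11000-
Petrick residual → 0-0110
Min cover (8 terms): a'c'def' + a'b'def' + a'bd'ef' + a'bc'd'e + ac'def + acd'e'f' + ab'cdf + abc'd'e'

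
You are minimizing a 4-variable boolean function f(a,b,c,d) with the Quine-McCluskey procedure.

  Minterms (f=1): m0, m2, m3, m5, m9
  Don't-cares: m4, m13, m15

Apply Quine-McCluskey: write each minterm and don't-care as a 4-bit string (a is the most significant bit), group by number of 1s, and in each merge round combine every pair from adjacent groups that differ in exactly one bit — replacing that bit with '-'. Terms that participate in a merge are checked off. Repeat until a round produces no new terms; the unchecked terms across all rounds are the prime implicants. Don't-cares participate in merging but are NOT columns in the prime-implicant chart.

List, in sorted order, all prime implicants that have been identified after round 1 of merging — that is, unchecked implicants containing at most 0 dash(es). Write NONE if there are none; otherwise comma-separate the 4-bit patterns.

[col 0] 0000*, 0010*, 0011*, 0100*, 0101*, 1001*, 1101*, 1111*
[col 1] -101, 0-00, 00-0, 001-, 010-, 1-01, 11-1
Prime implicants: -101, 0-00, 00-0, 001-, 010-, 1-01, 11-1

NONE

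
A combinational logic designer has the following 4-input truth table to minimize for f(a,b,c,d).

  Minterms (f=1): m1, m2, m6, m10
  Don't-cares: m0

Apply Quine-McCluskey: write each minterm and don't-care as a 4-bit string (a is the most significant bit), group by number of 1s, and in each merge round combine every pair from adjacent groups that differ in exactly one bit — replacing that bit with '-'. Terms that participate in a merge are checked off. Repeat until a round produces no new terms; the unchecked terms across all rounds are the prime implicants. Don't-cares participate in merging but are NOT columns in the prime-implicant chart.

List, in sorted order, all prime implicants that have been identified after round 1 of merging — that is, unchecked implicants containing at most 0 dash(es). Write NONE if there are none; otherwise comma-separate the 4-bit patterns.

size-2^0 implicants → 0000(✓)  0001(✓)  0010(✓)  0110(✓)  1010(✓)
size-2^1 implicants → -010  0-10  00-0  000-
Unchecked terms (primes): -010, 0-10, 00-0, 000-

NONE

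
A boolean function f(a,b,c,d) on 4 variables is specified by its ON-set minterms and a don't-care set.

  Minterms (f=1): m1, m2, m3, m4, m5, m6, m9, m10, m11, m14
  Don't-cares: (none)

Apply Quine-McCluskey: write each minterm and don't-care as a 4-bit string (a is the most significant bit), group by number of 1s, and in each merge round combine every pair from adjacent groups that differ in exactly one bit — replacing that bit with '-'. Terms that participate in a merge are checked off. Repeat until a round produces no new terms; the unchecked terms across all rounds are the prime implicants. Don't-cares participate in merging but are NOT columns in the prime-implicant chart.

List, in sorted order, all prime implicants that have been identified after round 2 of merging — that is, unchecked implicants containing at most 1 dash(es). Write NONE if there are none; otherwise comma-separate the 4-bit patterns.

0-01, 01-0, 010-

size-2^0 implicants → 0001(✓)  0010(✓)  0011(✓)  0100(✓)  0101(✓)  0110(✓)  1001(✓)  1010(✓)  1011(✓)  1110(✓)
size-2^1 implicants → -001(✓)  -010(✓)  -011(✓)  -110(✓)  0-01  0-10(✓)  00-1(✓)  001-(✓)  01-0  010-  1-10(✓)  10-1(✓)  101-(✓)
size-2^2 implicants → --10  -0-1  -01-
Unchecked terms (primes): --10, -0-1, -01-, 0-01, 01-0, 010-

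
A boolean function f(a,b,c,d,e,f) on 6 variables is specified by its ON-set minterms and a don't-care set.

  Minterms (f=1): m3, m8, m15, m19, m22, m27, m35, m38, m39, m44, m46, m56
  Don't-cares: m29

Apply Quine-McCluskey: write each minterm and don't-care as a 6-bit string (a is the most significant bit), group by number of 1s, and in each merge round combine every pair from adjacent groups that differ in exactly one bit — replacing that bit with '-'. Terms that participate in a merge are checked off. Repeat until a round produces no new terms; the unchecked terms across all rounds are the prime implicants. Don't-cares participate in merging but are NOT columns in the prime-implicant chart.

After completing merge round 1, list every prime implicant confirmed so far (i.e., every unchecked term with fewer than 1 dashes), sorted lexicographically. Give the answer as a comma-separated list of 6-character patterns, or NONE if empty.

[col 0] 000011*, 001000, 001111, 010011*, 010110, 011011*, 011101, 100011*, 100110*, 100111*, 101100*, 101110*, 111000
[col 1] -00011, 0-0011, 01-011, 10-110, 100-11, 10011-, 1011-0
Prime implicants: -00011, 0-0011, 001000, 001111, 01-011, 010110, 011101, 10-110, 100-11, 10011-, 1011-0, 111000

001000, 001111, 010110, 011101, 111000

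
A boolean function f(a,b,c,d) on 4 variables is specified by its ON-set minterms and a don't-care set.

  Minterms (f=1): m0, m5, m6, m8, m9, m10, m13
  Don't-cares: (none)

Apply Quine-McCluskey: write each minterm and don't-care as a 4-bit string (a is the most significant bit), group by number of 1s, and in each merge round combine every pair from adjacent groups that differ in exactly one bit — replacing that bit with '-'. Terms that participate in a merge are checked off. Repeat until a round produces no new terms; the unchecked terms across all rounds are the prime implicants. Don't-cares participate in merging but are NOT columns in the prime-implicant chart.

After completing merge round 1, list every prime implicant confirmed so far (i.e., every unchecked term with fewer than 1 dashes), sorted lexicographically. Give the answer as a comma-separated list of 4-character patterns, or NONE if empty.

0110

Round 0: 0000✓ 0101✓ 0110 1000✓ 1001✓ 1010✓ 1101✓
Round 1: -000 -101 1-01 10-0 100-
PIs = {-000, -101, 0110, 1-01, 10-0, 100-}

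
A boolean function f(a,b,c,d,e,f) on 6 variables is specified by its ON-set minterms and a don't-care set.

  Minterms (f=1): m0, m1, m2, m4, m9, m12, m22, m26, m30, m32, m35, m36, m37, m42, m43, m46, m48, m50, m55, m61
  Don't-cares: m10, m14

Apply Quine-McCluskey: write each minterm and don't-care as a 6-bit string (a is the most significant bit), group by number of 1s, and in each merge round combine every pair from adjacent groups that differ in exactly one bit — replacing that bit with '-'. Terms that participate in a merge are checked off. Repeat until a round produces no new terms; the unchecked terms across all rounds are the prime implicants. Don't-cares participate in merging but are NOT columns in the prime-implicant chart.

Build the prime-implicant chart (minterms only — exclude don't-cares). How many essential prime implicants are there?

9

[col 0] 000000*, 000001*, 000010*, 000100*, 001001*, 001010*, 001100*, 001110*, 010110*, 011010*, 011110*, 100000*, 100011*, 100100*, 100101*, 101010*, 101011*, 101110*, 110000*, 110010*, 110111, 111101
[col 1] -00000*, -00100*, -01010*, -01110*, 0-1010*, 0-1110*, 00-001, 00-010, 00-100, 000-00*, 0000-0, 00000-, 001-10*, 0011-0, 01-110, 011-10*, 1-0000, 10-011, 100-00*, 10010-, 101-10*, 10101-, 1100-0
[col 2] -00-00, -01-10, 0-1-10
Prime implicants: -00-00, -01-10, 0-1-10, 00-001, 00-010, 00-100, 0000-0, 00000-, 0011-0, 01-110, 1-0000, 10-011, 10010-, 10101-, 1100-0, 110111, 111101
PI chart (minterm → PIs covering it):
  0 | -00-00,0000-0,00000-
  1 | 00-001,00000-
  2 | 00-010,0000-0
  4 | -00-00,00-100
  9 | 00-001  (sole → essential)
  12 | 00-100,0011-0
  22 | 01-110  (sole → essential)
  26 | 0-1-10  (sole → essential)
  30 | 0-1-10,01-110
  32 | -00-00,1-0000
  35 | 10-011  (sole → essential)
  36 | -00-00,10010-
  37 | 10010-  (sole → essential)
  42 | -01-10,10101-
  43 | 10-011,10101-
  46 | -01-10  (sole → essential)
  48 | 1-0000,1100-0
  50 | 1100-0  (sole → essential)
  55 | 110111  (sole → essential)
  61 | 111101  (sole → essential)
Essential prime implicants: -01-10, 0-1-10, 00-001, 01-110, 10-011, 10010-, 1100-0, 110111, 111101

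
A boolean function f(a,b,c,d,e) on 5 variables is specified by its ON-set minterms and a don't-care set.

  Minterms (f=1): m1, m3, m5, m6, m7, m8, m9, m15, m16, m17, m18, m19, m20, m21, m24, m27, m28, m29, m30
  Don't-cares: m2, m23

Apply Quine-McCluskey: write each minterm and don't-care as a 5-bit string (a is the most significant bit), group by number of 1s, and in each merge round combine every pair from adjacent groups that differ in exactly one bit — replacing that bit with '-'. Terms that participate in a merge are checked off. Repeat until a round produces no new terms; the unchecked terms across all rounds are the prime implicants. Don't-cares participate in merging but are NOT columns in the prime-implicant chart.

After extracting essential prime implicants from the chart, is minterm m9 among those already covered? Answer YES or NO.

NO

[col 0] 00001*, 00010*, 00011*, 00101*, 00110*, 00111*, 01000*, 01001*, 01111*, 10000*, 10001*, 10010*, 10011*, 10100*, 10101*, 10111*, 11000*, 11011*, 11100*, 11101*, 11110*
[col 1] -0001*, -0010*, -0011*, -0101*, -0111*, -1000, 0-001, 0-111, 00-01*, 00-10*, 00-11*, 000-1*, 0001-*, 001-1*, 0011-*, 0100-, 1-000*, 1-011, 1-100*, 1-101*, 10-00*, 10-01*, 10-11*, 100-0*, 100-1*, 1000-*, 1001-*, 101-1*, 1010-*, 11-00*, 111-0, 1110-*
[col 2] -0-01*, -0-11*, -00-1*, -001-, -01-1*, 00--1*, 00-1-, 1--00, 1-10-, 10--1*, 10-0-, 100--
[col 3] -0--1
Prime implicants: -0--1, -001-, -1000, 0-001, 0-111, 00-1-, 0100-, 1--00, 1-011, 1-10-, 10-0-, 100--, 111-0
PI chart (minterm → PIs covering it):
  1 | -0--1,0-001
  3 | -0--1,-001-,00-1-
  5 | -0--1  (sole → essential)
  6 | 00-1-  (sole → essential)
  7 | -0--1,0-111,00-1-
  8 | -1000,0100-
  9 | 0-001,0100-
  15 | 0-111  (sole → essential)
  16 | 1--00,10-0-,100--
  17 | -0--1,10-0-,100--
  18 | -001-,100--
  19 | -0--1,-001-,1-011,100--
  20 | 1--00,1-10-,10-0-
  21 | -0--1,1-10-,10-0-
  24 | -1000,1--00
  27 | 1-011  (sole → essential)
  28 | 1--00,1-10-,111-0
  29 | 1-10-  (sole → essential)
  30 | 111-0  (sole → essential)
Essential prime implicants: -0--1, 0-111, 00-1-, 1-011, 1-10-, 111-0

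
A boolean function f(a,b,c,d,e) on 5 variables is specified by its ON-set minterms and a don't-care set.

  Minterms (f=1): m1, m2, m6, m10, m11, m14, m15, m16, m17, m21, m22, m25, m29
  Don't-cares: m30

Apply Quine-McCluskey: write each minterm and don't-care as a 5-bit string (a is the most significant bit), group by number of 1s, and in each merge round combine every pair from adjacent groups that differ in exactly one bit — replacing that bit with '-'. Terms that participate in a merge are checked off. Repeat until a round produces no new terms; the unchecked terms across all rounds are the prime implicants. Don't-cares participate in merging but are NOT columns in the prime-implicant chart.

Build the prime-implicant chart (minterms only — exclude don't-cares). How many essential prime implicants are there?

6

size-2^0 implicants → 00001(✓)  00010(✓)  00110(✓)  01010(✓)  01011(✓)  01110(✓)  01111(✓)  10000(✓)  10001(✓)  10101(✓)  10110(✓)  11001(✓)  11101(✓)  11110(✓)
size-2^1 implicants → -0001  -0110(✓)  -1110(✓)  0-010(✓)  0-110(✓)  00-10(✓)  01-10(✓)  01-11(✓)  0101-(✓)  0111-(✓)  1-001(✓)  1-101(✓)  1-110(✓)  10-01(✓)  1000-  11-01(✓)
size-2^2 implicants → --110  0--10  01-1-  1--01
Unchecked terms (primes): --110, -0001, 0--10, 01-1-, 1--01, 1000-
Minterm coverage:
  m1 ⊆ -0001 [E]
  m2 ⊆ 0--10 [E]
  m6 ⊆ --110,0--10
  m10 ⊆ 0--10,01-1-
  m11 ⊆ 01-1- [E]
  m14 ⊆ --110,0--10,01-1-
  m15 ⊆ 01-1- [E]
  m16 ⊆ 1000- [E]
  m17 ⊆ -0001,1--01,1000-
  m21 ⊆ 1--01 [E]
  m22 ⊆ --110 [E]
  m25 ⊆ 1--01 [E]
  m29 ⊆ 1--01 [E]
E = {--110, -0001, 0--10, 01-1-, 1--01, 1000-}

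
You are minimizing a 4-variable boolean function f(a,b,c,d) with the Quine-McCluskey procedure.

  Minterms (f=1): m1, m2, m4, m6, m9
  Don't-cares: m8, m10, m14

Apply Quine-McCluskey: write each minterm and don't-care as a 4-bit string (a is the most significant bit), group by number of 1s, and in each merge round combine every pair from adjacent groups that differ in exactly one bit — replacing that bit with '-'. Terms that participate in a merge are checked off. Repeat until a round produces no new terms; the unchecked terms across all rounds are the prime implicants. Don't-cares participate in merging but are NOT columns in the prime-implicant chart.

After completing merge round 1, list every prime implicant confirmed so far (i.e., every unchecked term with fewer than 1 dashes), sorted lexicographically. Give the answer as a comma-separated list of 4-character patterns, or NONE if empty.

NONE

size-2^0 implicants → 0001(✓)  0010(✓)  0100(✓)  0110(✓)  1000(✓)  1001(✓)  1010(✓)  1110(✓)
size-2^1 implicants → -001  -010(✓)  -110(✓)  0-10(✓)  01-0  1-10(✓)  10-0  100-
size-2^2 implicants → --10
Unchecked terms (primes): --10, -001, 01-0, 10-0, 100-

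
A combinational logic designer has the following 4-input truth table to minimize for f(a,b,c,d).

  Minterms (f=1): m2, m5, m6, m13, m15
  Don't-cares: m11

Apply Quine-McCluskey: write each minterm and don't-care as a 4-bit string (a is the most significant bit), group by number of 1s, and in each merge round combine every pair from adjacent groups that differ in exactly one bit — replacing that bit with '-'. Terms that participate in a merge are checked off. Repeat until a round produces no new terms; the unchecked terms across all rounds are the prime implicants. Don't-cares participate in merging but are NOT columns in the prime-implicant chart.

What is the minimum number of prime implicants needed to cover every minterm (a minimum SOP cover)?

3

Round 0: 0010✓ 0101✓ 0110✓ 1011✓ 1101✓ 1111✓
Round 1: -101 0-10 1-11 11-1
PIs = {-101, 0-10, 1-11, 11-1}
Coverage chart:
  m2: 0-10 ←essential
  m5: -101 ←essential
  m6: 0-10 ←essential
  m13: -101,11-1
  m15: 1-11,11-1
Essential: -101, 0-10
Petrick residual → 1-11
Min cover (3 terms): bc'd + a'cd' + acd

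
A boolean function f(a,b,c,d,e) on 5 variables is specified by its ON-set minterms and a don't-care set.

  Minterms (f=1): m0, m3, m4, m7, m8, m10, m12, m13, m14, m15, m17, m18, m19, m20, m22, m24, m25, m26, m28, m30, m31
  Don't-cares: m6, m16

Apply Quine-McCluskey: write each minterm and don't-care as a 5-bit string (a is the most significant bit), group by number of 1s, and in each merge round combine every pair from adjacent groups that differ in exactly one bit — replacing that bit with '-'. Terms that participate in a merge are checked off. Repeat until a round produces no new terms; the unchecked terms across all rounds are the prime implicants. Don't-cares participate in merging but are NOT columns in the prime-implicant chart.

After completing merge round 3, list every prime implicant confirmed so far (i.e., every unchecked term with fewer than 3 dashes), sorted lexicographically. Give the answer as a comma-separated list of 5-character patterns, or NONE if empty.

size-2^0 implicants → 00000(✓)  00011(✓)  00100(✓)  00110(✓)  00111(✓)  01000(✓)  01010(✓)  01100(✓)  01101(✓)  01110(✓)  01111(✓)  10000(✓)  10001(✓)  10010(✓)  10011(✓)  10100(✓)  10110(✓)  11000(✓)  11001(✓)  11010(✓)  11100(✓)  11110(✓)  11111(✓)
size-2^1 implicants → -0000(✓)  -0011  -0100(✓)  -0110(✓)  -1000(✓)  -1010(✓)  -1100(✓)  -1110(✓)  -1111(✓)  0-000(✓)  0-100(✓)  0-110(✓)  0-111(✓)  00-00(✓)  00-11  001-0(✓)  0011-(✓)  01-00(✓)  01-10(✓)  010-0(✓)  011-0(✓)  011-1(✓)  0110-(✓)  0111-(✓)  1-000(✓)  1-001(✓)  1-010(✓)  1-100(✓)  1-110(✓)  10-00(✓)  10-10(✓)  100-0(✓)  100-1(✓)  1000-(✓)  1001-(✓)  101-0(✓)  11-00(✓)  11-10(✓)  110-0(✓)  1100-(✓)  111-0(✓)  1111-(✓)
size-2^2 implicants → --000(✓)  --100(✓)  --110(✓)  -0-00(✓)  -01-0(✓)  -1-00(✓)  -1-10(✓)  -10-0(✓)  -11-0(✓)  -111-  0--00(✓)  0-1-0(✓)  0-11-  01--0(✓)  011--  1--00(✓)  1--10(✓)  1-0-0(✓)  1-00-  1-1-0(✓)  10--0(✓)  100--  11--0(✓)
size-2^3 implicants → ---00  --1-0  -1--0  1---0
Unchecked terms (primes): ---00, --1-0, -0011, -1--0, -111-, 0-11-, 00-11, 011--, 1---0, 1-00-, 100--

-0011, -111-, 0-11-, 00-11, 011--, 1-00-, 100--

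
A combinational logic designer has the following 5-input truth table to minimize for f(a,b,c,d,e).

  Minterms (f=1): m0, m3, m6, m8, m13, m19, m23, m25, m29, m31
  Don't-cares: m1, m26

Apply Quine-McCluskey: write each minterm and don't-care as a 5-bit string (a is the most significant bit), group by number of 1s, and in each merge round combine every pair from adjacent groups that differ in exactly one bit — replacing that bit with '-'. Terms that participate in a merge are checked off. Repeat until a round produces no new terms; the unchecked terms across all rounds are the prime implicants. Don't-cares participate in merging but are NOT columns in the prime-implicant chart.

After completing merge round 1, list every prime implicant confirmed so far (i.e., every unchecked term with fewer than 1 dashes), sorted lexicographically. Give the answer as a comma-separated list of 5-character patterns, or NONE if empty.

00110, 11010

[col 0] 00000*, 00001*, 00011*, 00110, 01000*, 01101*, 10011*, 10111*, 11001*, 11010, 11101*, 11111*
[col 1] -0011, -1101, 0-000, 000-1, 0000-, 1-111, 10-11, 11-01, 111-1
Prime implicants: -0011, -1101, 0-000, 000-1, 0000-, 00110, 1-111, 10-11, 11-01, 11010, 111-1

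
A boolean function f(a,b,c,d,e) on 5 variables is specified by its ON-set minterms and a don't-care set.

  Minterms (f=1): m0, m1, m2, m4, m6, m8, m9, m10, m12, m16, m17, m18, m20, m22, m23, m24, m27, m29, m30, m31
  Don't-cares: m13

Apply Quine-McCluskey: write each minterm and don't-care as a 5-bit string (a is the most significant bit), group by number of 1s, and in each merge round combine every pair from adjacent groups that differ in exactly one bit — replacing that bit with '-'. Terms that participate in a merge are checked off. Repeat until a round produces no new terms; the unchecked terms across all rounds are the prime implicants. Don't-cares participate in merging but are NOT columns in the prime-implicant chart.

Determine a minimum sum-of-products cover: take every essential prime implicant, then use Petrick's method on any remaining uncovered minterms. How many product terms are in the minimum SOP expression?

8

size-2^0 implicants → 00000(✓)  00001(✓)  00010(✓)  00100(✓)  00110(✓)  01000(✓)  01001(✓)  01010(✓)  01100(✓)  01101(✓)  10000(✓)  10001(✓)  10010(✓)  10100(✓)  10110(✓)  10111(✓)  11000(✓)  11011(✓)  11101(✓)  11110(✓)  11111(✓)
size-2^1 implicants → -0000(✓)  -0001(✓)  -0010(✓)  -0100(✓)  -0110(✓)  -1000(✓)  -1101  0-000(✓)  0-001(✓)  0-010(✓)  0-100(✓)  00-00(✓)  00-10(✓)  000-0(✓)  0000-(✓)  001-0(✓)  01-00(✓)  01-01(✓)  010-0(✓)  0100-(✓)  0110-(✓)  1-000(✓)  1-110(✓)  1-111(✓)  10-00(✓)  10-10(✓)  100-0(✓)  1000-(✓)  101-0(✓)  1011-(✓)  11-11  111-1  1111-(✓)
size-2^2 implicants → --000  -0-00(✓)  -0-10(✓)  -00-0(✓)  -000-  -01-0(✓)  0--00  0-0-0  0-00-  00--0(✓)  01-0-  1-11-  10--0(✓)
size-2^3 implicants → -0--0
Unchecked terms (primes): --000, -0--0, -000-, -1101, 0--00, 0-0-0, 0-00-, 01-0-, 1-11-, 11-11, 111-1
Minterm coverage:
  m0 ⊆ --000,-0--0,-000-,0--00,0-0-0,0-00-
  m1 ⊆ -000-,0-00-
  m2 ⊆ -0--0,0-0-0
  m4 ⊆ -0--0,0--00
  m6 ⊆ -0--0 [E]
  m8 ⊆ --000,0--00,0-0-0,0-00-,01-0-
  m9 ⊆ 0-00-,01-0-
  m10 ⊆ 0-0-0 [E]
  m12 ⊆ 0--00,01-0-
  m16 ⊆ --000,-0--0,-000-
  m17 ⊆ -000- [E]
  m18 ⊆ -0--0 [E]
  m20 ⊆ -0--0 [E]
  m22 ⊆ -0--0,1-11-
  m23 ⊆ 1-11- [E]
  m24 ⊆ --000 [E]
  m27 ⊆ 11-11 [E]
  m29 ⊆ -1101,111-1
  m30 ⊆ 1-11- [E]
  m31 ⊆ 1-11-,11-11,111-1
E = {--000, -0--0, -000-, 0-0-0, 1-11-, 11-11}
Petrick residual → -1101, 01-0-
Cover = c'd'e' + b'e' + b'c'd' + bcd'e + a'c'e' + a'bd' + acd + abde  |cover|=8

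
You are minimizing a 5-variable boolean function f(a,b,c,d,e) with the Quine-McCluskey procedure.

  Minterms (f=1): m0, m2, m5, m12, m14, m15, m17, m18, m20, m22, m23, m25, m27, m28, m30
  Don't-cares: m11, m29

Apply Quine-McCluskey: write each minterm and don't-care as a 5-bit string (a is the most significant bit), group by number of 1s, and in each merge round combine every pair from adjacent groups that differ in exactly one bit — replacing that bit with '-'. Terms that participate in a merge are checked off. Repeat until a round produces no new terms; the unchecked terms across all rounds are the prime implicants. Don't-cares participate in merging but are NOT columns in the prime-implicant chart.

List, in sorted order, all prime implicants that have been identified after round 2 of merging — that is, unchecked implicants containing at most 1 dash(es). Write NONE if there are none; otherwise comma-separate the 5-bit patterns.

-0010, -1011, 000-0, 00101, 01-11, 0111-, 1-001, 10-10, 1011-, 11-01, 110-1, 1110-

size-2^0 implicants → 00000(✓)  00010(✓)  00101  01011(✓)  01100(✓)  01110(✓)  01111(✓)  10001(✓)  10010(✓)  10100(✓)  10110(✓)  10111(✓)  11001(✓)  11011(✓)  11100(✓)  11101(✓)  11110(✓)
size-2^1 implicants → -0010  -1011  -1100(✓)  -1110(✓)  000-0  01-11  011-0(✓)  0111-  1-001  1-100(✓)  1-110(✓)  10-10  101-0(✓)  1011-  11-01  110-1  111-0(✓)  1110-
size-2^2 implicants → -11-0  1-1-0
Unchecked terms (primes): -0010, -1011, -11-0, 000-0, 00101, 01-11, 0111-, 1-001, 1-1-0, 10-10, 1011-, 11-01, 110-1, 1110-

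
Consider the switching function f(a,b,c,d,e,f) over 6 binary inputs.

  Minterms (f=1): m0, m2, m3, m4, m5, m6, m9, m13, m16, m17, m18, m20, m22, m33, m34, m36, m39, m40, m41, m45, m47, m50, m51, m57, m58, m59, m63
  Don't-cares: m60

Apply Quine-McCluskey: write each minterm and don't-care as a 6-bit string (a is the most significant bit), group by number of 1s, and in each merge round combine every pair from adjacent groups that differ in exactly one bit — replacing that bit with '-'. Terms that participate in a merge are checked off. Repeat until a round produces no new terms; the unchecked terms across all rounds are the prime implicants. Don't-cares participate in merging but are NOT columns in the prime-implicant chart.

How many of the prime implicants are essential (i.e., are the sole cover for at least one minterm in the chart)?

size-2^0 implicants → 000000(✓)  000010(✓)  000011(✓)  000100(✓)  000101(✓)  000110(✓)  001001(✓)  001101(✓)  010000(✓)  010001(✓)  010010(✓)  010100(✓)  010110(✓)  100001(✓)  100010(✓)  100100(✓)  100111(✓)  101000(✓)  101001(✓)  101101(✓)  101111(✓)  110010(✓)  110011(✓)  111001(✓)  111010(✓)  111011(✓)  111100  111111(✓)
size-2^1 implicants → -00010(✓)  -00100  -01001(✓)  -01101(✓)  -10010(✓)  0-0000(✓)  0-0010(✓)  0-0100(✓)  0-0110(✓)  00-101  000-00(✓)  000-10(✓)  0000-0(✓)  00001-  0001-0(✓)  00010-  001-01(✓)  010-00(✓)  010-10(✓)  0100-0(✓)  01000-  0101-0(✓)  1-0010(✓)  1-1001  1-1111  10-001  10-111  101-01(✓)  10100-  1011-1  11-010(✓)  11-011(✓)  11001-(✓)  111-11  1110-1  11101-(✓)
size-2^2 implicants → --0010  -01-01  0-0-00(✓)  0-0-10(✓)  0-00-0(✓)  0-01-0(✓)  000--0(✓)  010--0(✓)  11-01-
size-2^3 implicants → 0-0--0
Unchecked terms (primes): --0010, -00100, -01-01, 0-0--0, 00-101, 00001-, 00010-, 01000-, 1-1001, 1-1111, 10-001, 10-111, 10100-, 1011-1, 11-01-, 111-11, 1110-1, 111100
Minterm coverage:
  m0 ⊆ 0-0--0 [E]
  m2 ⊆ --0010,0-0--0,00001-
  m3 ⊆ 00001- [E]
  m4 ⊆ -00100,0-0--0,00010-
  m5 ⊆ 00-101,00010-
  m6 ⊆ 0-0--0 [E]
  m9 ⊆ -01-01 [E]
  m13 ⊆ -01-01,00-101
  m16 ⊆ 0-0--0,01000-
  m17 ⊆ 01000- [E]
  m18 ⊆ --0010,0-0--0
  m20 ⊆ 0-0--0 [E]
  m22 ⊆ 0-0--0 [E]
  m33 ⊆ 10-001 [E]
  m34 ⊆ --0010 [E]
  m36 ⊆ -00100 [E]
  m39 ⊆ 10-111 [E]
  m40 ⊆ 10100- [E]
  m41 ⊆ -01-01,1-1001,10-001,10100-
  m45 ⊆ -01-01,1011-1
  m47 ⊆ 1-1111,10-111,1011-1
  m50 ⊆ --0010,11-01-
  m51 ⊆ 11-01- [E]
  m57 ⊆ 1-1001,1110-1
  m58 ⊆ 11-01- [E]
  m59 ⊆ 11-01-,111-11,1110-1
  m63 ⊆ 1-1111,111-11
E = {--0010, -00100, -01-01, 0-0--0, 00001-, 01000-, 10-001, 10-111, 10100-, 11-01-}

10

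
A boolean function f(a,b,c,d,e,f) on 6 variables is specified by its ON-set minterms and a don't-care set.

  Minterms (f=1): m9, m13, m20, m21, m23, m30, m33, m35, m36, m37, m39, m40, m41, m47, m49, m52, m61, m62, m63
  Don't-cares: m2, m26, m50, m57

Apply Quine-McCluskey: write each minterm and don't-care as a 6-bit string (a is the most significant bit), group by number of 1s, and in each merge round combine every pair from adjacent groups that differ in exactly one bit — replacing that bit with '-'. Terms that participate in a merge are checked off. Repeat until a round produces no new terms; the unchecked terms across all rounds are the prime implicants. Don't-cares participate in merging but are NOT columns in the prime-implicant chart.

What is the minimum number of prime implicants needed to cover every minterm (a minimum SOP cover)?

[col 0] 000010, 001001*, 001101*, 010100*, 010101*, 010111*, 011010*, 011110*, 100001*, 100011*, 100100*, 100101*, 100111*, 101000*, 101001*, 101111*, 110001*, 110010, 110100*, 111001*, 111101*, 111110*, 111111*
[col 1] -01001, -10100, -11110, 001-01, 0101-1, 01010-, 011-10, 1-0001*, 1-0100, 1-1001*, 1-1111, 10-001*, 10-111, 100-01*, 100-11*, 1000-1*, 1001-1*, 10010-, 10100-, 11-001*, 111-01, 1111-1, 11111-
[col 2] 1--001, 100--1
Prime implicants: -01001, -10100, -11110, 000010, 001-01, 0101-1, 01010-, 011-10, 1--001, 1-0100, 1-1111, 10-111, 100--1, 10010-, 10100-, 110010, 111-01, 1111-1, 11111-
PI chart (minterm → PIs covering it):
  9 | -01001,001-01
  13 | 001-01  (sole → essential)
  20 | -10100,01010-
  21 | 0101-1,01010-
  23 | 0101-1  (sole → essential)
  30 | -11110,011-10
  33 | 1--001,100--1
  35 | 100--1  (sole → essential)
  36 | 1-0100,10010-
  37 | 100--1,10010-
  39 | 10-111,100--1
  40 | 10100-  (sole → essential)
  41 | -01001,1--001,10100-
  47 | 1-1111,10-111
  49 | 1--001  (sole → essential)
  52 | -10100,1-0100
  61 | 111-01,1111-1
  62 | -11110,11111-
  63 | 1-1111,1111-1,11111-
Essential prime implicants: 001-01, 0101-1, 1--001, 100--1, 10100-
Petrick residual → -10100, -11110, 1-0100, 1-1111, 111-01
Minimum SOP uses 10 PIs: bc'de'f' + bcdef' + a'b'ce'f + a'bc'df + ad'e'f + ac'de'f' + acdef + ab'c'f + ab'cd'e' + abce'f

10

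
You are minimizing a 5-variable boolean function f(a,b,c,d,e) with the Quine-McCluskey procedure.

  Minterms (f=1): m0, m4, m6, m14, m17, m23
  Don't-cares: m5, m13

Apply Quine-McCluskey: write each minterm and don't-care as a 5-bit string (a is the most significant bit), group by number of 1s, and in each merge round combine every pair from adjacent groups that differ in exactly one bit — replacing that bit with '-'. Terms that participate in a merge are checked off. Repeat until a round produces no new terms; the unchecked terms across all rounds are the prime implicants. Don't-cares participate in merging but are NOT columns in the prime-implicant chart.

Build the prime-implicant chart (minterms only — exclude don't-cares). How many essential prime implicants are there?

[col 0] 00000*, 00100*, 00101*, 00110*, 01101*, 01110*, 10001, 10111
[col 1] 0-101, 0-110, 00-00, 001-0, 0010-
Prime implicants: 0-101, 0-110, 00-00, 001-0, 0010-, 10001, 10111
PI chart (minterm → PIs covering it):
  0 | 00-00  (sole → essential)
  4 | 00-00,001-0,0010-
  6 | 0-110,001-0
  14 | 0-110  (sole → essential)
  17 | 10001  (sole → essential)
  23 | 10111  (sole → essential)
Essential prime implicants: 0-110, 00-00, 10001, 10111

4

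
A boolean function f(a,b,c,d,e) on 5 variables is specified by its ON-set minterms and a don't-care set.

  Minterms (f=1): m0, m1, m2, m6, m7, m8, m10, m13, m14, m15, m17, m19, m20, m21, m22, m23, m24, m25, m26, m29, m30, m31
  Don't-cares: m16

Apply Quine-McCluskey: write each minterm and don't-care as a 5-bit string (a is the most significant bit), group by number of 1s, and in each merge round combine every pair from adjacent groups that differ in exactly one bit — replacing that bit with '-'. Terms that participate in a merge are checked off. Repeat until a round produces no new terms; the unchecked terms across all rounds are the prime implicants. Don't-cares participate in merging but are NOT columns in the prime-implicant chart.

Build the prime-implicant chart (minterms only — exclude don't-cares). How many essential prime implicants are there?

size-2^0 implicants → 00000(✓)  00001(✓)  00010(✓)  00110(✓)  00111(✓)  01000(✓)  01010(✓)  01101(✓)  01110(✓)  01111(✓)  10000(✓)  10001(✓)  10011(✓)  10100(✓)  10101(✓)  10110(✓)  10111(✓)  11000(✓)  11001(✓)  11010(✓)  11101(✓)  11110(✓)  11111(✓)
size-2^1 implicants → -0000(✓)  -0001(✓)  -0110(✓)  -0111(✓)  -1000(✓)  -1010(✓)  -1101(✓)  -1110(✓)  -1111(✓)  0-000(✓)  0-010(✓)  0-110(✓)  0-111(✓)  00-10(✓)  000-0(✓)  0000-(✓)  0011-(✓)  01-10(✓)  010-0(✓)  011-1(✓)  0111-(✓)  1-000(✓)  1-001(✓)  1-101(✓)  1-110(✓)  1-111(✓)  10-00(✓)  10-01(✓)  10-11(✓)  100-1(✓)  1000-(✓)  101-0(✓)  101-1(✓)  1010-(✓)  1011-(✓)  11-01(✓)  11-10(✓)  110-0(✓)  1100-(✓)  111-1(✓)  1111-(✓)
size-2^2 implicants → --000  --110(✓)  --111(✓)  -000-  -011-(✓)  -1-10  -10-0  -11-1  -111-(✓)  0--10  0-0-0  0-11-(✓)  1--01  1-00-  1-1-1  1-11-(✓)  10--1  10-0-  101--
size-2^3 implicants → --11-
Unchecked terms (primes): --000, --11-, -000-, -1-10, -10-0, -11-1, 0--10, 0-0-0, 1--01, 1-00-, 1-1-1, 10--1, 10-0-, 101--
Minterm coverage:
  m0 ⊆ --000,-000-,0-0-0
  m1 ⊆ -000- [E]
  m2 ⊆ 0--10,0-0-0
  m6 ⊆ --11-,0--10
  m7 ⊆ --11- [E]
  m8 ⊆ --000,-10-0,0-0-0
  m10 ⊆ -1-10,-10-0,0--10,0-0-0
  m13 ⊆ -11-1 [E]
  m14 ⊆ --11-,-1-10,0--10
  m15 ⊆ --11-,-11-1
  m17 ⊆ -000-,1--01,1-00-,10--1,10-0-
  m19 ⊆ 10--1 [E]
  m20 ⊆ 10-0-,101--
  m21 ⊆ 1--01,1-1-1,10--1,10-0-,101--
  m22 ⊆ --11-,101--
  m23 ⊆ --11-,1-1-1,10--1,101--
  m24 ⊆ --000,-10-0,1-00-
  m25 ⊆ 1--01,1-00-
  m26 ⊆ -1-10,-10-0
  m29 ⊆ -11-1,1--01,1-1-1
  m30 ⊆ --11-,-1-10
  m31 ⊆ --11-,-11-1,1-1-1
E = {--11-, -000-, -11-1, 10--1}

4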